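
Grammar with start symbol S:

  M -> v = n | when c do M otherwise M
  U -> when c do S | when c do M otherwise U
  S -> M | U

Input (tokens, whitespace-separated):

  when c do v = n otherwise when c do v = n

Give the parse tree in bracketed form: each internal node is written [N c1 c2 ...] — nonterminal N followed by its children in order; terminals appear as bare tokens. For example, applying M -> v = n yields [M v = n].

[S [U when c do [M v = n] otherwise [U when c do [S [M v = n]]]]]

S
U
when c do M otherwise U
when c do v = n otherwise U
when c do v = n otherwise when c do S
when c do v = n otherwise when c do M
when c do v = n otherwise when c do v = n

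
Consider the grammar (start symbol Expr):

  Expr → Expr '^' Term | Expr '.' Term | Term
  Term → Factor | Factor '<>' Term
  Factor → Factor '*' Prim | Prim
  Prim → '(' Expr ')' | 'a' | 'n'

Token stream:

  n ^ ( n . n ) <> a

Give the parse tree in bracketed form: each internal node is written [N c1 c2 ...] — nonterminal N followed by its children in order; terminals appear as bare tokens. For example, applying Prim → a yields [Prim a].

Expr
Expr ^ Term
Term ^ Term
Factor ^ Term
Prim ^ Term
n ^ Term
n ^ Factor <> Term
n ^ Prim <> Term
n ^ ( Expr ) <> Term
n ^ ( Expr . Term ) <> Term
n ^ ( Term . Term ) <> Term
n ^ ( Factor . Term ) <> Term
n ^ ( Prim . Term ) <> Term
n ^ ( n . Term ) <> Term
n ^ ( n . Factor ) <> Term
n ^ ( n . Prim ) <> Term
n ^ ( n . n ) <> Term
n ^ ( n . n ) <> Factor
n ^ ( n . n ) <> Prim
n ^ ( n . n ) <> a

[Expr [Expr [Term [Factor [Prim n]]]] ^ [Term [Factor [Prim ( [Expr [Expr [Term [Factor [Prim n]]]] . [Term [Factor [Prim n]]]] )]] <> [Term [Factor [Prim a]]]]]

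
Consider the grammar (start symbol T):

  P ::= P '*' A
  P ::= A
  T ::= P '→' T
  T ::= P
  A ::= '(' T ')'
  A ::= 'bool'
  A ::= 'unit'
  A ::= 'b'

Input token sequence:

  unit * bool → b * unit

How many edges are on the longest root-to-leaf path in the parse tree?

5

[T [P [P [A unit]] * [A bool]] → [T [P [P [A b]] * [A unit]]]]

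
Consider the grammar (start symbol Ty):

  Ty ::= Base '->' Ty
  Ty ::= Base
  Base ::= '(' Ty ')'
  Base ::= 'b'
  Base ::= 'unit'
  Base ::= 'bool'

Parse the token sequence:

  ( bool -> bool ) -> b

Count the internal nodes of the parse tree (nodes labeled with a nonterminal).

[Ty [Base ( [Ty [Base bool] -> [Ty [Base bool]]] )] -> [Ty [Base b]]]

8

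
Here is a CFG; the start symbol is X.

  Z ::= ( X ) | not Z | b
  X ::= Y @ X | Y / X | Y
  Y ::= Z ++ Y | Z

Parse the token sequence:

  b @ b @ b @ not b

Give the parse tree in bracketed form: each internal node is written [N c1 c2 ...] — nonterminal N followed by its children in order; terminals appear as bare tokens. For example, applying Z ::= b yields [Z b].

X
Y @ X
Z @ X
b @ X
b @ Y @ X
b @ Z @ X
b @ b @ X
b @ b @ Y @ X
b @ b @ Z @ X
b @ b @ b @ X
b @ b @ b @ Y
b @ b @ b @ Z
b @ b @ b @ not Z
b @ b @ b @ not b

[X [Y [Z b]] @ [X [Y [Z b]] @ [X [Y [Z b]] @ [X [Y [Z not [Z b]]]]]]]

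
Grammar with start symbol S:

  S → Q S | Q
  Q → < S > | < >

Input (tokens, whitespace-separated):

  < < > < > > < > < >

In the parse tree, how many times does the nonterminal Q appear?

5

[S [Q < [S [Q < >] [S [Q < >]]] >] [S [Q < >] [S [Q < >]]]]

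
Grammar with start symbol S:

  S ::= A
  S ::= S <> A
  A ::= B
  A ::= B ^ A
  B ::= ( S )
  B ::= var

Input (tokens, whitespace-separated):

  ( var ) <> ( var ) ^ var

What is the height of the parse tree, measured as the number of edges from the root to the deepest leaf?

[S [S [A [B ( [S [A [B var]]] )]]] <> [A [B ( [S [A [B var]]] )] ^ [A [B var]]]]

7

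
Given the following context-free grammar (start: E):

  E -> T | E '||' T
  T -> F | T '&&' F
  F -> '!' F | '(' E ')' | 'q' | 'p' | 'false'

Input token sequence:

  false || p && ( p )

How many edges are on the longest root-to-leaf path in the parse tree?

[E [E [T [F false]]] || [T [T [F p]] && [F ( [E [T [F p]]] )]]]

6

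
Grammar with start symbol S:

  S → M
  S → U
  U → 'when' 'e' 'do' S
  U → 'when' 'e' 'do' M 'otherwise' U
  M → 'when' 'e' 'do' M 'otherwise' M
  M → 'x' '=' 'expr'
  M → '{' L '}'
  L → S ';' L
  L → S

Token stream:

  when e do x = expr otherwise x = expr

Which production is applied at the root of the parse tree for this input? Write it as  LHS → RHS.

[S [M when e do [M x = expr] otherwise [M x = expr]]]

S → M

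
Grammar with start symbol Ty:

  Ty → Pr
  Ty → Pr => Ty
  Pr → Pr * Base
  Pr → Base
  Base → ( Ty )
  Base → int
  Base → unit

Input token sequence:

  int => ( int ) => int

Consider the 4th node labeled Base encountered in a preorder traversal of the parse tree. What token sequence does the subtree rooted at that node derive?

[Ty [Pr [Base int]] => [Ty [Pr [Base ( [Ty [Pr [Base int]]] )]] => [Ty [Pr [Base int]]]]]

int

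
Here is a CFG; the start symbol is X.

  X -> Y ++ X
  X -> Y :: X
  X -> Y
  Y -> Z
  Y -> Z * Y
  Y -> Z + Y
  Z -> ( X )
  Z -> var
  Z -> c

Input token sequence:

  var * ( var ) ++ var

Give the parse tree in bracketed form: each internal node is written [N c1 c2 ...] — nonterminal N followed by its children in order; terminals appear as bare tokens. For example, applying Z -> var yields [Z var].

X
Y ++ X
Z * Y ++ X
var * Y ++ X
var * Z ++ X
var * ( X ) ++ X
var * ( Y ) ++ X
var * ( Z ) ++ X
var * ( var ) ++ X
var * ( var ) ++ Y
var * ( var ) ++ Z
var * ( var ) ++ var

[X [Y [Z var] * [Y [Z ( [X [Y [Z var]]] )]]] ++ [X [Y [Z var]]]]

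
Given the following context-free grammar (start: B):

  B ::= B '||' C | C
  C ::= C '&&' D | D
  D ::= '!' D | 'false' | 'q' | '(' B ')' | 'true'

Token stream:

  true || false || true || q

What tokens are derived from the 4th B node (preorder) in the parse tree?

[B [B [B [B [C [D true]]] || [C [D false]]] || [C [D true]]] || [C [D q]]]

true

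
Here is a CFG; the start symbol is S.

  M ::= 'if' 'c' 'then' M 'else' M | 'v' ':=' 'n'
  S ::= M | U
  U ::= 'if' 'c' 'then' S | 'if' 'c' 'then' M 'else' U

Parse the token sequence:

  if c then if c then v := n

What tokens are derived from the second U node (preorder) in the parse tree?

[S [U if c then [S [U if c then [S [M v := n]]]]]]

if c then v := n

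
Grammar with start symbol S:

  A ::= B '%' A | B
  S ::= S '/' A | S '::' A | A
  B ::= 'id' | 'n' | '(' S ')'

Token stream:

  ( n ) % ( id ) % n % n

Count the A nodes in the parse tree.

[S [A [B ( [S [A [B n]]] )] % [A [B ( [S [A [B id]]] )] % [A [B n] % [A [B n]]]]]]

6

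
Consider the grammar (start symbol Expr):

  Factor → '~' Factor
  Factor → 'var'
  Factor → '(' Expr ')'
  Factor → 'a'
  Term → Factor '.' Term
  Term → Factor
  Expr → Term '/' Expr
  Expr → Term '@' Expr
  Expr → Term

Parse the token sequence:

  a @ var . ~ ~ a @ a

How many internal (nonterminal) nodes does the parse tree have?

13

[Expr [Term [Factor a]] @ [Expr [Term [Factor var] . [Term [Factor ~ [Factor ~ [Factor a]]]]] @ [Expr [Term [Factor a]]]]]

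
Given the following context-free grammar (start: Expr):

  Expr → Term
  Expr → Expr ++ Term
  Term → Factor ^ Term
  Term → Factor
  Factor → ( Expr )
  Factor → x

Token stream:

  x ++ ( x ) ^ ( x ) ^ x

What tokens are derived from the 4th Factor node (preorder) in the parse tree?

[Expr [Expr [Term [Factor x]]] ++ [Term [Factor ( [Expr [Term [Factor x]]] )] ^ [Term [Factor ( [Expr [Term [Factor x]]] )] ^ [Term [Factor x]]]]]

( x )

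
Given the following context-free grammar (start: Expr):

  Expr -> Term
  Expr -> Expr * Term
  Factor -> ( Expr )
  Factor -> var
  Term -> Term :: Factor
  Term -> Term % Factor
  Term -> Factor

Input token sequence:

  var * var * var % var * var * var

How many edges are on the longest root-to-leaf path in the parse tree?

[Expr [Expr [Expr [Expr [Expr [Term [Factor var]]] * [Term [Factor var]]] * [Term [Term [Factor var]] % [Factor var]]] * [Term [Factor var]]] * [Term [Factor var]]]

7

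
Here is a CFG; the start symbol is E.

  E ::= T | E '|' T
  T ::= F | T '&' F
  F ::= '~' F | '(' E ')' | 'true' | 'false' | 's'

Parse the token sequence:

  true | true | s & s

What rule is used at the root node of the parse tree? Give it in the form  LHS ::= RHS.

[E [E [E [T [F true]]] | [T [F true]]] | [T [T [F s]] & [F s]]]

E ::= E '|' T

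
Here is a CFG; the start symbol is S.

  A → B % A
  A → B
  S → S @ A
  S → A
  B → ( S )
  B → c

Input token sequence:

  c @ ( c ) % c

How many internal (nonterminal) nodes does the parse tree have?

11

[S [S [A [B c]]] @ [A [B ( [S [A [B c]]] )] % [A [B c]]]]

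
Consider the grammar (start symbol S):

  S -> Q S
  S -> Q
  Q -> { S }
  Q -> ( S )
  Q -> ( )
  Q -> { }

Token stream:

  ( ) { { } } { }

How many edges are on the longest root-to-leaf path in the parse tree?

[S [Q ( )] [S [Q { [S [Q { }]] }] [S [Q { }]]]]

5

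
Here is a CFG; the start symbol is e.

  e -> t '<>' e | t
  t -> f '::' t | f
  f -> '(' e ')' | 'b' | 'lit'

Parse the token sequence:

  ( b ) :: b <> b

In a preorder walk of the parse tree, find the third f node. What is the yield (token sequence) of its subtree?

b

[e [t [f ( [e [t [f b]]] )] :: [t [f b]]] <> [e [t [f b]]]]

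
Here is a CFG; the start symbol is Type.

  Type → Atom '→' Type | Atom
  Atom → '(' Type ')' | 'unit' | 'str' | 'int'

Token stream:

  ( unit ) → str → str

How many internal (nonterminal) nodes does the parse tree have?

[Type [Atom ( [Type [Atom unit]] )] → [Type [Atom str] → [Type [Atom str]]]]

8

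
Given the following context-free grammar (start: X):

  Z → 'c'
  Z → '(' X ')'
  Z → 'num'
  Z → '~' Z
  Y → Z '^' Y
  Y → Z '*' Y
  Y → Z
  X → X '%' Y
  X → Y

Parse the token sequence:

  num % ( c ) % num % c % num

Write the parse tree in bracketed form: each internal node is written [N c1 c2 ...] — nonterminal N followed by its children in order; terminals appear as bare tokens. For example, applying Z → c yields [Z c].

X
X % Y
X % Y % Y
X % Y % Y % Y
X % Y % Y % Y % Y
Y % Y % Y % Y % Y
Z % Y % Y % Y % Y
num % Y % Y % Y % Y
num % Z % Y % Y % Y
num % ( X ) % Y % Y % Y
num % ( Y ) % Y % Y % Y
num % ( Z ) % Y % Y % Y
num % ( c ) % Y % Y % Y
num % ( c ) % Z % Y % Y
num % ( c ) % num % Y % Y
num % ( c ) % num % Z % Y
num % ( c ) % num % c % Y
num % ( c ) % num % c % Z
num % ( c ) % num % c % num

[X [X [X [X [X [Y [Z num]]] % [Y [Z ( [X [Y [Z c]]] )]]] % [Y [Z num]]] % [Y [Z c]]] % [Y [Z num]]]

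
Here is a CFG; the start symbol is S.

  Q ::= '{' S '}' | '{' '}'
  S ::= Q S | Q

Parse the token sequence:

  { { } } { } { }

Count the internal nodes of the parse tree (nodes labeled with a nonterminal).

8

[S [Q { [S [Q { }]] }] [S [Q { }] [S [Q { }]]]]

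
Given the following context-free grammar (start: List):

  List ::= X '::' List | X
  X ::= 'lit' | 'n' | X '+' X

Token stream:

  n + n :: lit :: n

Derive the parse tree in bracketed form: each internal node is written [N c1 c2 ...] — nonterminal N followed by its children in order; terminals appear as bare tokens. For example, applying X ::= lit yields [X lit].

List
X :: List
X + X :: List
n + X :: List
n + n :: List
n + n :: X :: List
n + n :: lit :: List
n + n :: lit :: X
n + n :: lit :: n

[List [X [X n] + [X n]] :: [List [X lit] :: [List [X n]]]]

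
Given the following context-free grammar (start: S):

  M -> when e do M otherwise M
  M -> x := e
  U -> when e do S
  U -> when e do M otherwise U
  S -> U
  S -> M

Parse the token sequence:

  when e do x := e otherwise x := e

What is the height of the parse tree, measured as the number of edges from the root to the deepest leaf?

3

[S [M when e do [M x := e] otherwise [M x := e]]]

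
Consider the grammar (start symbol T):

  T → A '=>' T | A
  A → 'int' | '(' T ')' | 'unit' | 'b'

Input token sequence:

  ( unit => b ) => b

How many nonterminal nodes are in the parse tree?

8

[T [A ( [T [A unit] => [T [A b]]] )] => [T [A b]]]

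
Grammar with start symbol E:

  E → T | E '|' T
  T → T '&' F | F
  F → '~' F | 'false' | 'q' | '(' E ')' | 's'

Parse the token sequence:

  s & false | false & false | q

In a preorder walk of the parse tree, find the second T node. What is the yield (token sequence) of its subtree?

s

[E [E [E [T [T [F s]] & [F false]]] | [T [T [F false]] & [F false]]] | [T [F q]]]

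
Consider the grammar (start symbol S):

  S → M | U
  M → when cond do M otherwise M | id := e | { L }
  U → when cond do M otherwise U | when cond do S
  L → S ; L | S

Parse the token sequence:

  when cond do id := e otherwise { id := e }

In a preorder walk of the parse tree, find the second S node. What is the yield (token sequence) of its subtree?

[S [M when cond do [M id := e] otherwise [M { [L [S [M id := e]]] }]]]

id := e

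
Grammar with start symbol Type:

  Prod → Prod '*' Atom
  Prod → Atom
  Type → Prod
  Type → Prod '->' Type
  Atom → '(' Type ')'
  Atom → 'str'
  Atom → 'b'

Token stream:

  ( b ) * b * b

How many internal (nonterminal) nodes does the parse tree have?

[Type [Prod [Prod [Prod [Atom ( [Type [Prod [Atom b]]] )]] * [Atom b]] * [Atom b]]]

10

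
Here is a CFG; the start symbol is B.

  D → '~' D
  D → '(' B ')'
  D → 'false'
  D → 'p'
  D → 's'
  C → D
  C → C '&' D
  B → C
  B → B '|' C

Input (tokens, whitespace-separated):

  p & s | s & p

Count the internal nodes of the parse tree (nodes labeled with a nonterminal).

10

[B [B [C [C [D p]] & [D s]]] | [C [C [D s]] & [D p]]]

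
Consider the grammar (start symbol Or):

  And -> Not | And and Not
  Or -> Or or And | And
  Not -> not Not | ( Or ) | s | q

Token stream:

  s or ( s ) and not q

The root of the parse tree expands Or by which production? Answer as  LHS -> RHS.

[Or [Or [And [Not s]]] or [And [And [Not ( [Or [And [Not s]]] )]] and [Not not [Not q]]]]

Or -> Or or And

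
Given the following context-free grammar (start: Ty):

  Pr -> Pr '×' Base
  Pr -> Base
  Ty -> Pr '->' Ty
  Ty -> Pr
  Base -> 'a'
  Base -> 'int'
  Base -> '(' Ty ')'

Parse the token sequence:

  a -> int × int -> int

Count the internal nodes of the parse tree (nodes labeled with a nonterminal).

11

[Ty [Pr [Base a]] -> [Ty [Pr [Pr [Base int]] × [Base int]] -> [Ty [Pr [Base int]]]]]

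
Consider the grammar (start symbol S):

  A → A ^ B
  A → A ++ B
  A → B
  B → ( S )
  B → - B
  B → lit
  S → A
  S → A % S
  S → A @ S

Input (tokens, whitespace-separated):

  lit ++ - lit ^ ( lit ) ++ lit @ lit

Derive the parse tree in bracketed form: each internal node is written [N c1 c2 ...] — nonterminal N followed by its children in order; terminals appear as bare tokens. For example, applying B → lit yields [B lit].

[S [A [A [A [A [B lit]] ++ [B - [B lit]]] ^ [B ( [S [A [B lit]]] )]] ++ [B lit]] @ [S [A [B lit]]]]

S
A @ S
A ++ B @ S
A ^ B ++ B @ S
A ++ B ^ B ++ B @ S
B ++ B ^ B ++ B @ S
lit ++ B ^ B ++ B @ S
lit ++ - B ^ B ++ B @ S
lit ++ - lit ^ B ++ B @ S
lit ++ - lit ^ ( S ) ++ B @ S
lit ++ - lit ^ ( A ) ++ B @ S
lit ++ - lit ^ ( B ) ++ B @ S
lit ++ - lit ^ ( lit ) ++ B @ S
lit ++ - lit ^ ( lit ) ++ lit @ S
lit ++ - lit ^ ( lit ) ++ lit @ A
lit ++ - lit ^ ( lit ) ++ lit @ B
lit ++ - lit ^ ( lit ) ++ lit @ lit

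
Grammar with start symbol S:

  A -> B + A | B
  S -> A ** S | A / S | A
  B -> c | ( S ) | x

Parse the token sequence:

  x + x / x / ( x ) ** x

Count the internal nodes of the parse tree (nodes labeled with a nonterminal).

17

[S [A [B x] + [A [B x]]] / [S [A [B x]] / [S [A [B ( [S [A [B x]]] )]] ** [S [A [B x]]]]]]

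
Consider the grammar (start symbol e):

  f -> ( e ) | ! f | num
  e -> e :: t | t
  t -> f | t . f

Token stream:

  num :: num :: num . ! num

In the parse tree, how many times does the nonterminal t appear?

4

[e [e [e [t [f num]]] :: [t [f num]]] :: [t [t [f num]] . [f ! [f num]]]]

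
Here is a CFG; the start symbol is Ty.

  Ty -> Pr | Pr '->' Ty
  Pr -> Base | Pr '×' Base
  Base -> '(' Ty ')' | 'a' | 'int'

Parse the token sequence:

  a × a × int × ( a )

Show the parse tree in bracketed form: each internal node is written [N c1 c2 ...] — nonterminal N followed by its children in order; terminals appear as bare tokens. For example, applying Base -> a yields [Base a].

[Ty [Pr [Pr [Pr [Pr [Base a]] × [Base a]] × [Base int]] × [Base ( [Ty [Pr [Base a]]] )]]]

Ty
Pr
Pr × Base
Pr × Base × Base
Pr × Base × Base × Base
Base × Base × Base × Base
a × Base × Base × Base
a × a × Base × Base
a × a × int × Base
a × a × int × ( Ty )
a × a × int × ( Pr )
a × a × int × ( Base )
a × a × int × ( a )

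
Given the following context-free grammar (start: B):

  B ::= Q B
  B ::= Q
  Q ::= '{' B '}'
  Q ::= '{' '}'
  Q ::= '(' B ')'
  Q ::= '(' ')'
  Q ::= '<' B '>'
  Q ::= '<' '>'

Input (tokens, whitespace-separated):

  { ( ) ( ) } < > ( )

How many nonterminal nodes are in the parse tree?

10

[B [Q { [B [Q ( )] [B [Q ( )]]] }] [B [Q < >] [B [Q ( )]]]]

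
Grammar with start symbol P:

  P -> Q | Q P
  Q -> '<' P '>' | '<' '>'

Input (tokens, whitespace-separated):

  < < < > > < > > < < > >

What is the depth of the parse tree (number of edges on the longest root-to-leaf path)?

[P [Q < [P [Q < [P [Q < >]] >] [P [Q < >]]] >] [P [Q < [P [Q < >]] >]]]

6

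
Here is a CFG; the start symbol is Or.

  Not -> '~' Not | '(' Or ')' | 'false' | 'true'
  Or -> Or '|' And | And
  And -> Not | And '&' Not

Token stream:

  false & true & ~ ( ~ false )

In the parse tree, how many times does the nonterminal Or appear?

2

[Or [And [And [And [Not false]] & [Not true]] & [Not ~ [Not ( [Or [And [Not ~ [Not false]]]] )]]]]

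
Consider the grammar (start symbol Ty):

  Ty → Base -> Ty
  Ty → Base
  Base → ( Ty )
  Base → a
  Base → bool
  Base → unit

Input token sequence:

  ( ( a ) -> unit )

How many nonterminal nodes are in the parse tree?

8

[Ty [Base ( [Ty [Base ( [Ty [Base a]] )] -> [Ty [Base unit]]] )]]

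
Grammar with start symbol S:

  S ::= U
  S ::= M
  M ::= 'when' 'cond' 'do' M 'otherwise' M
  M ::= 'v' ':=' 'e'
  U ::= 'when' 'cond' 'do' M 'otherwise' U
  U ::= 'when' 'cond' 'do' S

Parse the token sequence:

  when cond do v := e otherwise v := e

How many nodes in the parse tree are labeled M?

[S [M when cond do [M v := e] otherwise [M v := e]]]

3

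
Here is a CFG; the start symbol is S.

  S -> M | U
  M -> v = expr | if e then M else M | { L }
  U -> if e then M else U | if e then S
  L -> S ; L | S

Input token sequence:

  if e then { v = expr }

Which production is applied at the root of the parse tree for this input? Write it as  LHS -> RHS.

S -> U

[S [U if e then [S [M { [L [S [M v = expr]]] }]]]]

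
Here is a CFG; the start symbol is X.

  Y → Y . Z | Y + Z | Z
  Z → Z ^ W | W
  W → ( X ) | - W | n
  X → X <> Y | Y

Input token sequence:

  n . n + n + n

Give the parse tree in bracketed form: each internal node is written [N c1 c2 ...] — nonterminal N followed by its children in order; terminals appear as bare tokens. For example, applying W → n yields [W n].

[X [Y [Y [Y [Y [Z [W n]]] . [Z [W n]]] + [Z [W n]]] + [Z [W n]]]]

X
Y
Y + Z
Y + Z + Z
Y . Z + Z + Z
Z . Z + Z + Z
W . Z + Z + Z
n . Z + Z + Z
n . W + Z + Z
n . n + Z + Z
n . n + W + Z
n . n + n + Z
n . n + n + W
n . n + n + n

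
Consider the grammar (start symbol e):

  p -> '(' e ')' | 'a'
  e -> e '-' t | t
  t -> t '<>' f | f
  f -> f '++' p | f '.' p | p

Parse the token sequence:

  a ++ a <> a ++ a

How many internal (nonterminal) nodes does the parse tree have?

11

[e [t [t [f [f [p a]] ++ [p a]]] <> [f [f [p a]] ++ [p a]]]]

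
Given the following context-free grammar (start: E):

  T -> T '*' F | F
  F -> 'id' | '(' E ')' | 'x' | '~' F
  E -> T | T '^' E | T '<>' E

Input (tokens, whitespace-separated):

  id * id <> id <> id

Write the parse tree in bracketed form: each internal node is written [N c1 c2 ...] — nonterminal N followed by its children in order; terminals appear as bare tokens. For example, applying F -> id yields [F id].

[E [T [T [F id]] * [F id]] <> [E [T [F id]] <> [E [T [F id]]]]]

E
T <> E
T * F <> E
F * F <> E
id * F <> E
id * id <> E
id * id <> T <> E
id * id <> F <> E
id * id <> id <> E
id * id <> id <> T
id * id <> id <> F
id * id <> id <> id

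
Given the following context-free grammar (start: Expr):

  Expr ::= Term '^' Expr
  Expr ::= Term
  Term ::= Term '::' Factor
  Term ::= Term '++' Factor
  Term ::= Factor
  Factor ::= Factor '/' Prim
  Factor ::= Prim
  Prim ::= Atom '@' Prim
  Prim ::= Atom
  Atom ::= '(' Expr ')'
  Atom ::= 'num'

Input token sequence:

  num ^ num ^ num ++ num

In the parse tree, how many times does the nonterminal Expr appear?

3

[Expr [Term [Factor [Prim [Atom num]]]] ^ [Expr [Term [Factor [Prim [Atom num]]]] ^ [Expr [Term [Term [Factor [Prim [Atom num]]]] ++ [Factor [Prim [Atom num]]]]]]]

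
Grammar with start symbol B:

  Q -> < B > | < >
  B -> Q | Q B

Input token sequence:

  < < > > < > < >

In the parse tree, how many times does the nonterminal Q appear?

[B [Q < [B [Q < >]] >] [B [Q < >] [B [Q < >]]]]

4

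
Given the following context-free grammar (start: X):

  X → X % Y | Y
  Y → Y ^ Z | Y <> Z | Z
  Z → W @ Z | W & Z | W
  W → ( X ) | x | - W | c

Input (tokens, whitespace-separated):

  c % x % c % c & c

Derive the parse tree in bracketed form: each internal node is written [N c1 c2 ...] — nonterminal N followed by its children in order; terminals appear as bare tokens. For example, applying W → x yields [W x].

[X [X [X [X [Y [Z [W c]]]] % [Y [Z [W x]]]] % [Y [Z [W c]]]] % [Y [Z [W c] & [Z [W c]]]]]

X
X % Y
X % Y % Y
X % Y % Y % Y
Y % Y % Y % Y
Z % Y % Y % Y
W % Y % Y % Y
c % Y % Y % Y
c % Z % Y % Y
c % W % Y % Y
c % x % Y % Y
c % x % Z % Y
c % x % W % Y
c % x % c % Y
c % x % c % Z
c % x % c % W & Z
c % x % c % c & Z
c % x % c % c & W
c % x % c % c & c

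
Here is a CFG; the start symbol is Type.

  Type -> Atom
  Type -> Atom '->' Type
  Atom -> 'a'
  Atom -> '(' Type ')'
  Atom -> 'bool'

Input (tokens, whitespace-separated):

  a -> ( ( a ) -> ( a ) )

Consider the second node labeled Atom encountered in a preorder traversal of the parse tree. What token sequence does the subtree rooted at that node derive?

( ( a ) -> ( a ) )

[Type [Atom a] -> [Type [Atom ( [Type [Atom ( [Type [Atom a]] )] -> [Type [Atom ( [Type [Atom a]] )]]] )]]]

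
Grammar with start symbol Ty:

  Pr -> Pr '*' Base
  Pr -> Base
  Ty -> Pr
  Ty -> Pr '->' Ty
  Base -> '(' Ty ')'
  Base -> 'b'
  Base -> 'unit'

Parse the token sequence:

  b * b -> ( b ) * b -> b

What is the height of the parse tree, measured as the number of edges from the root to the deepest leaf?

8

[Ty [Pr [Pr [Base b]] * [Base b]] -> [Ty [Pr [Pr [Base ( [Ty [Pr [Base b]]] )]] * [Base b]] -> [Ty [Pr [Base b]]]]]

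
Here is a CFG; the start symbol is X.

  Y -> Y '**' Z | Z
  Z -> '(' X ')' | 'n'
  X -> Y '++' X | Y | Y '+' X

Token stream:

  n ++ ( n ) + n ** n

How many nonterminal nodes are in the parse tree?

14

[X [Y [Z n]] ++ [X [Y [Z ( [X [Y [Z n]]] )]] + [X [Y [Y [Z n]] ** [Z n]]]]]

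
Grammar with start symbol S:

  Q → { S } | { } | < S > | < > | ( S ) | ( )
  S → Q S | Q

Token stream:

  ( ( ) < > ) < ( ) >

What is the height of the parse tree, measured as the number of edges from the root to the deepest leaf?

5

[S [Q ( [S [Q ( )] [S [Q < >]]] )] [S [Q < [S [Q ( )]] >]]]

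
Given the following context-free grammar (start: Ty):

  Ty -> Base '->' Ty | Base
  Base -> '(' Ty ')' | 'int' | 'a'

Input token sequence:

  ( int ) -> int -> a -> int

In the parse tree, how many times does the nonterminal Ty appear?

[Ty [Base ( [Ty [Base int]] )] -> [Ty [Base int] -> [Ty [Base a] -> [Ty [Base int]]]]]

5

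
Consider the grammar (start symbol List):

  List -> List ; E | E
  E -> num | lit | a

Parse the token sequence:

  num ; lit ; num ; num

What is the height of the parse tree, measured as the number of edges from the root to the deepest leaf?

[List [List [List [List [E num]] ; [E lit]] ; [E num]] ; [E num]]

5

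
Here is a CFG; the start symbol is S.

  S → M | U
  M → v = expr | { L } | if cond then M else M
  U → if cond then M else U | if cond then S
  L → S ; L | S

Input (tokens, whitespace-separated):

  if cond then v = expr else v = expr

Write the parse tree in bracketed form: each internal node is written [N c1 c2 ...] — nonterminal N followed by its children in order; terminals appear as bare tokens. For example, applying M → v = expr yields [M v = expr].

S
M
if cond then M else M
if cond then v = expr else M
if cond then v = expr else v = expr

[S [M if cond then [M v = expr] else [M v = expr]]]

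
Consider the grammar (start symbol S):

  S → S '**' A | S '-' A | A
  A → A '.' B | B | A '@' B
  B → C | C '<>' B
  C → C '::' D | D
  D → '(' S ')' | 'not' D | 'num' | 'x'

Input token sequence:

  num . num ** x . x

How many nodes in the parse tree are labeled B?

4

[S [S [A [A [B [C [D num]]]] . [B [C [D num]]]]] ** [A [A [B [C [D x]]]] . [B [C [D x]]]]]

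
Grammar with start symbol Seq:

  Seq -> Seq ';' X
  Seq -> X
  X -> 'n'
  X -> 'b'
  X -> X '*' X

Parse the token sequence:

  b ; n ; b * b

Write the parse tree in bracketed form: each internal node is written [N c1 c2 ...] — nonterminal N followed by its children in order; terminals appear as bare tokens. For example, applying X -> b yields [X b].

[Seq [Seq [Seq [X b]] ; [X n]] ; [X [X b] * [X b]]]

Seq
Seq ; X
Seq ; X ; X
X ; X ; X
b ; X ; X
b ; n ; X
b ; n ; X * X
b ; n ; b * X
b ; n ; b * b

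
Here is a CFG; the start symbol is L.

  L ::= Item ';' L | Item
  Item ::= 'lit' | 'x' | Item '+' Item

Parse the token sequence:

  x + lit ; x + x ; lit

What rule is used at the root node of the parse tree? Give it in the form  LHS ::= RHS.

[L [Item [Item x] + [Item lit]] ; [L [Item [Item x] + [Item x]] ; [L [Item lit]]]]

L ::= Item ';' L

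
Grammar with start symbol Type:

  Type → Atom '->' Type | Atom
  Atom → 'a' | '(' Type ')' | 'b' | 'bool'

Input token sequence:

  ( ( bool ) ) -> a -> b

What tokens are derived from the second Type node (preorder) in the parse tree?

( bool )

[Type [Atom ( [Type [Atom ( [Type [Atom bool]] )]] )] -> [Type [Atom a] -> [Type [Atom b]]]]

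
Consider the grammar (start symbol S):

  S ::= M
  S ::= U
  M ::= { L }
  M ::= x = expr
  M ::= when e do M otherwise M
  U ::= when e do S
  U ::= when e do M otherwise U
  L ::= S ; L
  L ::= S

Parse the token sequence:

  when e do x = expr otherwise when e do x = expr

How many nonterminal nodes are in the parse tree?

6

[S [U when e do [M x = expr] otherwise [U when e do [S [M x = expr]]]]]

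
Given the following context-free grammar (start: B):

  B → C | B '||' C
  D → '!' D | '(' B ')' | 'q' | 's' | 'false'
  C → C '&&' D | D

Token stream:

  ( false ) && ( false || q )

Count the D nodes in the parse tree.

[B [C [C [D ( [B [C [D false]]] )]] && [D ( [B [B [C [D false]]] || [C [D q]]] )]]]

5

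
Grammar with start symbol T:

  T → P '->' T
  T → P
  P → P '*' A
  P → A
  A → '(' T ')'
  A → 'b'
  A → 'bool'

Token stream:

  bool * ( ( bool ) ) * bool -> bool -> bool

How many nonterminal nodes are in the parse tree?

[T [P [P [P [A bool]] * [A ( [T [P [A ( [T [P [A bool]]] )]]] )]] * [A bool]] -> [T [P [A bool]] -> [T [P [A bool]]]]]

19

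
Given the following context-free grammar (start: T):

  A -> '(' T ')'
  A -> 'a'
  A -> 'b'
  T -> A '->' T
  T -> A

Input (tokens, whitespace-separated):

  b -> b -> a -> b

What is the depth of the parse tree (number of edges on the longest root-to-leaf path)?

5

[T [A b] -> [T [A b] -> [T [A a] -> [T [A b]]]]]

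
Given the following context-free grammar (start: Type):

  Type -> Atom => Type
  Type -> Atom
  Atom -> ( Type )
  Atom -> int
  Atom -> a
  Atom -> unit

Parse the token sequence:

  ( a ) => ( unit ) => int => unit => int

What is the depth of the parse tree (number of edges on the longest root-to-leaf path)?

6

[Type [Atom ( [Type [Atom a]] )] => [Type [Atom ( [Type [Atom unit]] )] => [Type [Atom int] => [Type [Atom unit] => [Type [Atom int]]]]]]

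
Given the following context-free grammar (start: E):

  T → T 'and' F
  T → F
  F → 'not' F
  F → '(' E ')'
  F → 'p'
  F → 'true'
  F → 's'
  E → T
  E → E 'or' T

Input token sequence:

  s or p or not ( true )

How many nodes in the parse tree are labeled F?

5

[E [E [E [T [F s]]] or [T [F p]]] or [T [F not [F ( [E [T [F true]]] )]]]]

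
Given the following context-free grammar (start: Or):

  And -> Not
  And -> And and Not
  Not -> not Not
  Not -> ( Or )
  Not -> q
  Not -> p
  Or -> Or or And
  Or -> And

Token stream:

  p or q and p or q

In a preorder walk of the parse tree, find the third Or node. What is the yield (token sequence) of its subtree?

p

[Or [Or [Or [And [Not p]]] or [And [And [Not q]] and [Not p]]] or [And [Not q]]]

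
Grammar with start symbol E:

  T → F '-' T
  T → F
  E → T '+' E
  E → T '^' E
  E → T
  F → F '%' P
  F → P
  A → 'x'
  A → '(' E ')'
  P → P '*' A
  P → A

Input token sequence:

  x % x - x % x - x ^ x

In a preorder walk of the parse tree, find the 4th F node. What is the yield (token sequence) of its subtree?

x

[E [T [F [F [P [A x]]] % [P [A x]]] - [T [F [F [P [A x]]] % [P [A x]]] - [T [F [P [A x]]]]]] ^ [E [T [F [P [A x]]]]]]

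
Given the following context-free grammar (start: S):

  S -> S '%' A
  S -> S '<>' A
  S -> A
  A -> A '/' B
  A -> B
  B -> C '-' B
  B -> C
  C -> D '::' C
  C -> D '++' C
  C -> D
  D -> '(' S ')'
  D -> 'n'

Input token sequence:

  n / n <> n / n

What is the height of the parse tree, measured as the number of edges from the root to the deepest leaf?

7

[S [S [A [A [B [C [D n]]]] / [B [C [D n]]]]] <> [A [A [B [C [D n]]]] / [B [C [D n]]]]]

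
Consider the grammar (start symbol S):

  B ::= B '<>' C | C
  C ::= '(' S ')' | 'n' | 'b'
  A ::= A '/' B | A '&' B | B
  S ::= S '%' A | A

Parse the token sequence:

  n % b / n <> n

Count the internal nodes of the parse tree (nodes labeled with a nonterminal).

[S [S [A [B [C n]]]] % [A [A [B [C b]]] / [B [B [C n]] <> [C n]]]]

13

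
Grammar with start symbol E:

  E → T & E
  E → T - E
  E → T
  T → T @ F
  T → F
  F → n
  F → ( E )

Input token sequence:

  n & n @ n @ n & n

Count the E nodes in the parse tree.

[E [T [F n]] & [E [T [T [T [F n]] @ [F n]] @ [F n]] & [E [T [F n]]]]]

3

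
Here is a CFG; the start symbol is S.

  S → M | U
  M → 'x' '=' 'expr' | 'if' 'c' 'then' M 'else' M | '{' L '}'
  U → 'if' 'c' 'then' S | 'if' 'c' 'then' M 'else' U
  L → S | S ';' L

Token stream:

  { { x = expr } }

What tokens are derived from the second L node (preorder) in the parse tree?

x = expr

[S [M { [L [S [M { [L [S [M x = expr]]] }]]] }]]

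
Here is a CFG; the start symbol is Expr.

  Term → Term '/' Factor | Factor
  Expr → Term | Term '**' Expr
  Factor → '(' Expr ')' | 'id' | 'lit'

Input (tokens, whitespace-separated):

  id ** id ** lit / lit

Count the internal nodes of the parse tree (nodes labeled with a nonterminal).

[Expr [Term [Factor id]] ** [Expr [Term [Factor id]] ** [Expr [Term [Term [Factor lit]] / [Factor lit]]]]]

11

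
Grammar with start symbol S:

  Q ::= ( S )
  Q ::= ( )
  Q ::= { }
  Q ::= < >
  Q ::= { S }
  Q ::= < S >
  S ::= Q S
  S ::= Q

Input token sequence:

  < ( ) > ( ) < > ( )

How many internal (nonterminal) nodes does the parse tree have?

[S [Q < [S [Q ( )]] >] [S [Q ( )] [S [Q < >] [S [Q ( )]]]]]

10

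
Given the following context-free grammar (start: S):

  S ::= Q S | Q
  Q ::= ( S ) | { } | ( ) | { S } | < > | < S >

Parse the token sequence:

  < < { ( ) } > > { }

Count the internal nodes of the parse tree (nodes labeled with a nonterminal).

[S [Q < [S [Q < [S [Q { [S [Q ( )]] }]] >]] >] [S [Q { }]]]

10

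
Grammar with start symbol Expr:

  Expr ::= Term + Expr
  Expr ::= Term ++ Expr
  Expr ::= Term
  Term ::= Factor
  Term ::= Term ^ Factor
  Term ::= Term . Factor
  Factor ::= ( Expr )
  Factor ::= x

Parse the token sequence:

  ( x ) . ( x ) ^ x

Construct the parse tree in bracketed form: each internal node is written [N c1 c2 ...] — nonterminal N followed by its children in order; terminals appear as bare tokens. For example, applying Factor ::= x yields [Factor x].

Expr
Term
Term ^ Factor
Term . Factor ^ Factor
Factor . Factor ^ Factor
( Expr ) . Factor ^ Factor
( Term ) . Factor ^ Factor
( Factor ) . Factor ^ Factor
( x ) . Factor ^ Factor
( x ) . ( Expr ) ^ Factor
( x ) . ( Term ) ^ Factor
( x ) . ( Factor ) ^ Factor
( x ) . ( x ) ^ Factor
( x ) . ( x ) ^ x

[Expr [Term [Term [Term [Factor ( [Expr [Term [Factor x]]] )]] . [Factor ( [Expr [Term [Factor x]]] )]] ^ [Factor x]]]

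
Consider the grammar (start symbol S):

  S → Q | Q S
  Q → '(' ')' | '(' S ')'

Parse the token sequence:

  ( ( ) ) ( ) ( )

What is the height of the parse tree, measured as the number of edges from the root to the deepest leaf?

[S [Q ( [S [Q ( )]] )] [S [Q ( )] [S [Q ( )]]]]

4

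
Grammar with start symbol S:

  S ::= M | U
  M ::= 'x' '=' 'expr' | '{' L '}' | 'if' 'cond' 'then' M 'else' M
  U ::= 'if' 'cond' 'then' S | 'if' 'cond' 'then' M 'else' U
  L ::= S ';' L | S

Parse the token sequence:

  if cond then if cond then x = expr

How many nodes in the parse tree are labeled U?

[S [U if cond then [S [U if cond then [S [M x = expr]]]]]]

2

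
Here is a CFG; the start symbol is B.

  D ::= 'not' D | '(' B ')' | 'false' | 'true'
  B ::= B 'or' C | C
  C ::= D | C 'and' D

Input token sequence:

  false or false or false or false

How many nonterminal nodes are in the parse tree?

12

[B [B [B [B [C [D false]]] or [C [D false]]] or [C [D false]]] or [C [D false]]]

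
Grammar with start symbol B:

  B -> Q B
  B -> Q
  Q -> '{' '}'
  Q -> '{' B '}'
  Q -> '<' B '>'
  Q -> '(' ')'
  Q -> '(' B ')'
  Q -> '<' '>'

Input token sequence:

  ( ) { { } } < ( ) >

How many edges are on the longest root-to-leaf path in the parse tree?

6

[B [Q ( )] [B [Q { [B [Q { }]] }] [B [Q < [B [Q ( )]] >]]]]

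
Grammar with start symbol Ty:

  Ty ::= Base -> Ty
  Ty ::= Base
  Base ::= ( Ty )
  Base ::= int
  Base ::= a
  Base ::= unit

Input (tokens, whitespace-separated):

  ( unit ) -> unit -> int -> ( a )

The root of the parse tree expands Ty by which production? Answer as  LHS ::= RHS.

Ty ::= Base -> Ty

[Ty [Base ( [Ty [Base unit]] )] -> [Ty [Base unit] -> [Ty [Base int] -> [Ty [Base ( [Ty [Base a]] )]]]]]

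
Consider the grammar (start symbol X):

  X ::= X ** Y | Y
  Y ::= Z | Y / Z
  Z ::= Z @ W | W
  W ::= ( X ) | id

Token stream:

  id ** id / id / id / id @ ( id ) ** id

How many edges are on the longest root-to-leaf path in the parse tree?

9

[X [X [X [Y [Z [W id]]]] ** [Y [Y [Y [Y [Z [W id]]] / [Z [W id]]] / [Z [W id]]] / [Z [Z [W id]] @ [W ( [X [Y [Z [W id]]]] )]]]] ** [Y [Z [W id]]]]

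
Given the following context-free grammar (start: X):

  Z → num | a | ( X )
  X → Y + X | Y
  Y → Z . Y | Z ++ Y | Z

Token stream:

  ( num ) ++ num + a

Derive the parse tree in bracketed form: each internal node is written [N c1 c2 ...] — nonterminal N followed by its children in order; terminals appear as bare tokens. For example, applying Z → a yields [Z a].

[X [Y [Z ( [X [Y [Z num]]] )] ++ [Y [Z num]]] + [X [Y [Z a]]]]

X
Y + X
Z ++ Y + X
( X ) ++ Y + X
( Y ) ++ Y + X
( Z ) ++ Y + X
( num ) ++ Y + X
( num ) ++ Z + X
( num ) ++ num + X
( num ) ++ num + Y
( num ) ++ num + Z
( num ) ++ num + a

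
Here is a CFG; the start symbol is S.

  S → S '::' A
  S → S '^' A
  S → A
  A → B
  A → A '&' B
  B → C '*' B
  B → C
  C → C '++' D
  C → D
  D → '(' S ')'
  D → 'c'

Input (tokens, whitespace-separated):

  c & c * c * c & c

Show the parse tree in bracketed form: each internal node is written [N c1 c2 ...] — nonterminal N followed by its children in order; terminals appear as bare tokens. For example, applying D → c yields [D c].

S
A
A & B
A & B & B
B & B & B
C & B & B
D & B & B
c & B & B
c & C * B & B
c & D * B & B
c & c * B & B
c & c * C * B & B
c & c * D * B & B
c & c * c * B & B
c & c * c * C & B
c & c * c * D & B
c & c * c * c & B
c & c * c * c & C
c & c * c * c & D
c & c * c * c & c

[S [A [A [A [B [C [D c]]]] & [B [C [D c]] * [B [C [D c]] * [B [C [D c]]]]]] & [B [C [D c]]]]]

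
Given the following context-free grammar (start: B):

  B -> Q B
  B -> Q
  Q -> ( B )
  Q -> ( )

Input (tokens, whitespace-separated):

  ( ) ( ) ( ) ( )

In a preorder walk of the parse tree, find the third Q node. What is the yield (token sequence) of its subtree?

( )

[B [Q ( )] [B [Q ( )] [B [Q ( )] [B [Q ( )]]]]]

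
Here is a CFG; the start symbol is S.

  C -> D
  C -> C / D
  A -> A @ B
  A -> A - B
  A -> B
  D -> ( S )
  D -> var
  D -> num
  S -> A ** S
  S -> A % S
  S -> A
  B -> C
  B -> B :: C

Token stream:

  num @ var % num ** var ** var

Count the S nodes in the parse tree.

[S [A [A [B [C [D num]]]] @ [B [C [D var]]]] % [S [A [B [C [D num]]]] ** [S [A [B [C [D var]]]] ** [S [A [B [C [D var]]]]]]]]

4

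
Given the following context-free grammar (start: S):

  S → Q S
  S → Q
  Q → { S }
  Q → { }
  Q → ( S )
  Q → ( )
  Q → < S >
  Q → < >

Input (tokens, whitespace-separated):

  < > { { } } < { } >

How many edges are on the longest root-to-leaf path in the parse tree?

[S [Q < >] [S [Q { [S [Q { }]] }] [S [Q < [S [Q { }]] >]]]]

6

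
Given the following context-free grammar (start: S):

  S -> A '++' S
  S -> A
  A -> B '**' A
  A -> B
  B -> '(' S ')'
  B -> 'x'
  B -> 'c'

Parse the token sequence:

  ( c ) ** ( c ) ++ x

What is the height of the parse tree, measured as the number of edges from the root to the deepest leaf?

7

[S [A [B ( [S [A [B c]]] )] ** [A [B ( [S [A [B c]]] )]]] ++ [S [A [B x]]]]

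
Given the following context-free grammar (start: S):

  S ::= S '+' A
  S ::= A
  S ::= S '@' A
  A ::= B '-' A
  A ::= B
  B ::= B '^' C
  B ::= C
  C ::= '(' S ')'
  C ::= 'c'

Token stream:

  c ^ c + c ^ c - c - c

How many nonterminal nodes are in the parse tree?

18

[S [S [A [B [B [C c]] ^ [C c]]]] + [A [B [B [C c]] ^ [C c]] - [A [B [C c]] - [A [B [C c]]]]]]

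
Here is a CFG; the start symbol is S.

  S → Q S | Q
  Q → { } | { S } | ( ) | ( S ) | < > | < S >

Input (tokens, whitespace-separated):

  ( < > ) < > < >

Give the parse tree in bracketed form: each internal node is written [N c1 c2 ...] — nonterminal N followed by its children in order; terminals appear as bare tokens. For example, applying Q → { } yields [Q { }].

S
Q S
( S ) S
( Q ) S
( < > ) S
( < > ) Q S
( < > ) < > S
( < > ) < > Q
( < > ) < > < >

[S [Q ( [S [Q < >]] )] [S [Q < >] [S [Q < >]]]]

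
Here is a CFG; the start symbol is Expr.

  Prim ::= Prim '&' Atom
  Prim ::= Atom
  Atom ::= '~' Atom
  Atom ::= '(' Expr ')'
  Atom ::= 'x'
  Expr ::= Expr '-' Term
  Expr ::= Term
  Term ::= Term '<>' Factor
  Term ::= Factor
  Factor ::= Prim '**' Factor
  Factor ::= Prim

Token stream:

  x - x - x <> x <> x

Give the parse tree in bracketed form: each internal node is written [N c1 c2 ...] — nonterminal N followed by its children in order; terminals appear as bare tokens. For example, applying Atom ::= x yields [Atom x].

Expr
Expr - Term
Expr - Term - Term
Term - Term - Term
Factor - Term - Term
Prim - Term - Term
Atom - Term - Term
x - Term - Term
x - Factor - Term
x - Prim - Term
x - Atom - Term
x - x - Term
x - x - Term <> Factor
x - x - Term <> Factor <> Factor
x - x - Factor <> Factor <> Factor
x - x - Prim <> Factor <> Factor
x - x - Atom <> Factor <> Factor
x - x - x <> Factor <> Factor
x - x - x <> Prim <> Factor
x - x - x <> Atom <> Factor
x - x - x <> x <> Factor
x - x - x <> x <> Prim
x - x - x <> x <> Atom
x - x - x <> x <> x

[Expr [Expr [Expr [Term [Factor [Prim [Atom x]]]]] - [Term [Factor [Prim [Atom x]]]]] - [Term [Term [Term [Factor [Prim [Atom x]]]] <> [Factor [Prim [Atom x]]]] <> [Factor [Prim [Atom x]]]]]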